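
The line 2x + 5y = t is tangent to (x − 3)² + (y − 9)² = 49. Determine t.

t = 51 ± 7√29

The line touches the circle iff its distance from (3, 9) is 7:
|2·3 + 5·9 − t| / √29 = 7
|t − (51)| = 7√29.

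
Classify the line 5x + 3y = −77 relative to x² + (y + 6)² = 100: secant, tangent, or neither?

neither

d² = (5·0 + 3·(−6) − (−77))²/34 = 3481/34; r² = 100.
Since d² > r², the line lies outside the circle.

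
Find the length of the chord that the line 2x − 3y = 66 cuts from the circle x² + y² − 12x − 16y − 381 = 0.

2√13

The distance from (6, 8) to the line is 78/√13, and r² = 481.
Chord = 2√(r² − d²) = 2·√(13) = 2√13.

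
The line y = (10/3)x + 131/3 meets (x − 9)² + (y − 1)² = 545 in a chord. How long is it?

2√109

Centre (9, 1), r² = 545. Perpendicular distance d from centre to line = |218| / √109 = 218/√109.
Half the chord is √(r² − d²) = √(109), so the full chord is 2√109.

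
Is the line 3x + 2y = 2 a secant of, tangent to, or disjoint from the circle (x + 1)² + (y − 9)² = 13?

tangent

Centre (−1, 9), r² = 13. Distance² from centre to line = (13)²/13 = 13.
Since d² = r², the line is tangent.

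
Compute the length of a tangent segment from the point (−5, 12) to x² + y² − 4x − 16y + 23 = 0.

2√5

The centre is (2, 8) and r = 3√5. The square of the distance from P to the centre is 49 + 16 = 65.
The tangent meets the radius at right angles, so tangent² = |PO|² − r² = 65 − 45 = 20.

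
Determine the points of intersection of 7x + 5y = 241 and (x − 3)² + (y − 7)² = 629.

(13, 30) and (28, 9)

From the line, y = (241 − 7x)/5. Substituting:
74x² − 3034x + 26936 = 0  ⟹  x² − 41x + 364 = 0
x = 28 or x = 13, giving (28, 9) and (13, 30).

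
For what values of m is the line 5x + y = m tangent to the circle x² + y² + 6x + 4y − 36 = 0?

m = −17 ± 7√26

Tangency holds when the distance from the centre (−3, −2) to the line equals the radius 7:
|5·(−3) + 1·(−2) − m| / √26 = 7
|m − (−17)| = 7√26.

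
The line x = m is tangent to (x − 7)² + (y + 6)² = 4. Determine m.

m = 5 or m = 9

For a tangent, require d(centre, line) = r = 2.
|1·7 + 0·(−6) − m| / √1 = 2
|m − (7)| = 2, so m = 9 or m = 5.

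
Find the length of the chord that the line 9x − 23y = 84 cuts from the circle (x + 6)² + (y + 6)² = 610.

From the line, y = (−84 + 9x)/23. Substituting:
610x² + 7320x − 300730 = 0  ⟹  x² + 12x − 493 = 0
x = 17 or x = −29, giving (17, 3) and (−29, −15).
Chord length = distance between (17, 3) and (−29, −15) = √2440 = 2√610.

2√610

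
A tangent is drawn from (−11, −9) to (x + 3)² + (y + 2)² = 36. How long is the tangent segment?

Centre (−3, −2), r² = 36. |PO|² = (−8)² + (−7)² = 113.
By the tangent–radius right angle, tangent length = √(|PO|² − r²) = √77.

√77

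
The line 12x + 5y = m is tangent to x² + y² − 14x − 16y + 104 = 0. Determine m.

m = 85 or m = 163

The line touches the circle iff its distance from (7, 8) is 3:
|12·7 + 5·8 − m| / √169 = 3
|m − (124)| = 3·13, so m = 163 or m = 85.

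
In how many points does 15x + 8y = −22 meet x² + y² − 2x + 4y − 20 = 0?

2

Substituting the line into the circle gives 289x² + 52x − 1500 = 0.
Δ = 2704 − (−1734000) = 1736704.
Two real roots: the line is a secant.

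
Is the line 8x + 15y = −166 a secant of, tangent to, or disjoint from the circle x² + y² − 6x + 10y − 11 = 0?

disjoint

Substituting the line into the circle gives 289x² + 106x + 181 = 0.
Δ = 11236 − 209236 = −198000.
No real roots: the line does not meet the circle.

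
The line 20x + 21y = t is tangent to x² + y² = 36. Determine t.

t = −174 or t = 174

For a tangent, require d(centre, line) = r = 6.
|20·0 + 21·0 − t| / √841 = 6
|t| = 6·29, so t = 174 or t = −174.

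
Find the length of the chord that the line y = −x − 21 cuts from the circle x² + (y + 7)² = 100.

Centre (0, −7), r² = 100. Perpendicular distance d from centre to line = |14| / √2 = 14/√2.
Half the chord is √(r² − d²) = √(2), so the full chord is 2√2.

2√2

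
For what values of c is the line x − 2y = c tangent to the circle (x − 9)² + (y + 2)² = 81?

For a tangent, require d(centre, line) = r = 9.
|1·9 − 2·(−2) − c| / √5 = 9
|c − (13)| = 9√5.

c = 13 ± 9√5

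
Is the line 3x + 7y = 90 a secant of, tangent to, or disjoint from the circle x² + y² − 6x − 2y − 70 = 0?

disjoint

d² = (3·3 + 7·1 − (90))²/58 = 2738/29; r² = 80.
Since d² > r², the line lies outside the circle.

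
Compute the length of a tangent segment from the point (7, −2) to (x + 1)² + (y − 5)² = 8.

√105

Centre (−1, 5), r² = 8. |PO|² = (8)² + (−7)² = 113.
The tangent meets the radius at right angles, so tangent² = |PO|² − r² = 113 − 8 = 105.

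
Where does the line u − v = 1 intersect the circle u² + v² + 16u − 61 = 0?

Express v = u − 1 and substitute into the circle:
2u² + 14u − 60 = 0  ⟹  u² + 7u − 30 = 0
u = 3 or u = −10, giving (3, 2) and (−10, −11).

(−10, −11) and (3, 2)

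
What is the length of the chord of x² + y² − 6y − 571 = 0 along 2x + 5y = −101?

4√29

From the line, y = (−101 − 2x)/5. Substituting:
29x² + 464x − 1044 = 0  ⟹  x² + 16x − 36 = 0
x = 2 or x = −18, giving (2, −21) and (−18, −13).
|(2, −21) − (−18, −13)| = √((20)² + (−8)²) = 4√29.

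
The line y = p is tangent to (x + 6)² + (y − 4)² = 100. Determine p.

Tangency holds when the distance from the centre (−6, 4) to the line equals the radius 10:
|0·(−6) + 1·4 − p| / √1 = 10
|p − (4)| = 10, so p = 14 or p = −6.

p = −6 or p = 14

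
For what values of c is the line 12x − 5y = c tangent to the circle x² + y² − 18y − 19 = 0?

Tangency holds when the distance from the centre (0, 9) to the line equals the radius 10:
|12·0 − 5·9 − c| / √169 = 10
|c − (−45)| = 10·13, so c = 85 or c = −175.

c = −175 or c = 85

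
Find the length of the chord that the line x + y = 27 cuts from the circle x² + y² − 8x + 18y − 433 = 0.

6√2

Substitute y = −x + 27:
2x² − 80x + 782 = 0  ⟹  x² − 40x + 391 = 0
x = 23 or x = 17, giving (23, 4) and (17, 10).
Chord length = distance between (23, 4) and (17, 10) = √72 = 6√2.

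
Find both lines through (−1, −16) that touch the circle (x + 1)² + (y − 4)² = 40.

Write the tangent as mx − y + (−16 − m·(−1)) = 0 and set its distance from the centre to 2√10:
(0m − (20))² = 40(m² + 1)
m² − 9 = 0, so m = −3 or m = 3.
With m = −3: 3x + y = −19. With m = 3: 3x − y = 13.

3x + y = −19 and 3x − y = 13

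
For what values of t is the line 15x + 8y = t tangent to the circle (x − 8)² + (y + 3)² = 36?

Tangency holds when the distance from the centre (8, −3) to the line equals the radius 6:
|15·8 + 8·(−3) − t| / √289 = 6
|t − (96)| = 6·17, so t = 198 or t = −6.

t = −6 or t = 198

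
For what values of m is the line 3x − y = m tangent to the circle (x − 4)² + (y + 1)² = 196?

The line touches the circle iff its distance from (4, −1) is 14:
|3·4 − 1·(−1) − m| / √10 = 14
|m − (13)| = 14√10.

m = 13 ± 14√10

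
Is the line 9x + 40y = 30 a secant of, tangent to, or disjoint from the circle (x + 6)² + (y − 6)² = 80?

d² = (9·(−6) + 40·6 − (30))²/1681 = 24336/1681; r² = 80.
Since d² < r², the line cuts the circle twice.

secant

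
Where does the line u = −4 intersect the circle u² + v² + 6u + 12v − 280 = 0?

The line gives u = −4. Substituting into the circle:
v² + 12v − 288 = 0
v = 12 or v = −24, giving (−4, 12) and (−4, −24).

(−4, −24) and (−4, 12)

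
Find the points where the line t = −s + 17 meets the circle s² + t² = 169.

(5, 12) and (12, 5)

Express t = −s + 17 and substitute into the circle:
2s² − 34s + 120 = 0  ⟹  s² − 17s + 60 = 0
s = 12 or s = 5, giving (12, 5) and (5, 12).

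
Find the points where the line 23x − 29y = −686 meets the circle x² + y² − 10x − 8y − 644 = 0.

(−21, 7) and (8, 30)

Express y = (686 + 23x)/29 and substitute into the circle:
1370x² + 17810x − 230160 = 0  ⟹  x² + 13x − 168 = 0
x = 8 or x = −21, giving (8, 30) and (−21, 7).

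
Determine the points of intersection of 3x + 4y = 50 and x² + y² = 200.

(−2, 14) and (14, 2)

Express y = (50 − 3x)/4 and substitute into the circle:
25x² − 300x − 700 = 0  ⟹  x² − 12x − 28 = 0
x = 14 or x = −2, giving (14, 2) and (−2, 14).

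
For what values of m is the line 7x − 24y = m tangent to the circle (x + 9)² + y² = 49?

m = −238 or m = 112

The line touches the circle iff its distance from (−9, 0) is 7:
|7·(−9) − 24·0 − m| / √625 = 7
|m − (−63)| = 7·25, so m = 112 or m = −238.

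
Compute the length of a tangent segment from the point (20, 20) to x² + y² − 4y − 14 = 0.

With centre O = (0, 2), |OP|² = 724 and r² = 18.
The tangent meets the radius at right angles, so tangent² = |PO|² − r² = 724 − 18 = 706.

√706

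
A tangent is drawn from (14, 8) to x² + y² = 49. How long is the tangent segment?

√211

The centre is (0, 0) and r = 7. The square of the distance from P to the centre is 196 + 64 = 260.
The tangent meets the radius at right angles, so tangent² = |PO|² − r² = 260 − 49 = 211.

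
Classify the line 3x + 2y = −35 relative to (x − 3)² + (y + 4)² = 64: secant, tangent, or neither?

neither

d² = (3·3 + 2·(−4) − (−35))²/13 = 1296/13; r² = 64.
Since d² > r², the line lies outside the circle.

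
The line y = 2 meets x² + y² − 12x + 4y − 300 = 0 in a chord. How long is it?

From the line, y = 2. Substituting:
x² − 12x − 288 = 0
x = 24 or x = −12, giving (24, 2) and (−12, 2).
Chord length = distance between (24, 2) and (−12, 2) = √1296 = 36.

36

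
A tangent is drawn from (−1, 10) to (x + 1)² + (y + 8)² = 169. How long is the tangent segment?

√155

The centre is (−1, −8) and r = 13. The square of the distance from P to the centre is 0 + 324 = 324.
Power of the point: PT² = |PO|² − r² = 155, so PT = √155.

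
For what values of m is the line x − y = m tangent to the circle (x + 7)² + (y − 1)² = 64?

Tangency holds when the distance from the centre (−7, 1) to the line equals the radius 8:
|1·(−7) − 1·1 − m| / √2 = 8
|m − (−8)| = 8√2.

m = −8 ± 8√2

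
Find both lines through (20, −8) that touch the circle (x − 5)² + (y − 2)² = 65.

x + 8y = −44 and 7x + 4y = 108

Let a tangent through (20, −8) have slope m. Its distance from (5, 2) must equal √65:
[m·(−15) − (10)]² = 65(m² + 1)
32m² + 60m + 7 = 0, so m = −1/8 or m = −7/4.
Through (20, −8) these give x + 8y = −44 and 7x + 4y = 108.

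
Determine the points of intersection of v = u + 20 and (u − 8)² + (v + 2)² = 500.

Express v = u + 20 and substitute into the circle:
2u² + 28u + 48 = 0  ⟹  u² + 14u + 24 = 0
u = −2 or u = −12, giving (−2, 18) and (−12, 8).

(−12, 8) and (−2, 18)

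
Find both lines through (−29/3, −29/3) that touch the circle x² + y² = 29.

Let a tangent through (−29/3, −29/3) have slope m. Its distance from (0, 0) must equal √29:
[m·(29/3) − (29/3)]² = 29(m² + 1)
10m² − 29m + 10 = 0, so m = 5/2 or m = 2/5.
Through (−29/3, −29/3) these give 5x − 2y = −29 and 2x − 5y = 29.

5x − 2y = −29 and 2x − 5y = 29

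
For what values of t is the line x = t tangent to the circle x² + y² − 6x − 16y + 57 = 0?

t = −1 or t = 7

The line touches the circle iff its distance from (3, 8) is 4:
|1·3 + 0·8 − t| / √1 = 4
|t − (3)| = 4, so t = 7 or t = −1.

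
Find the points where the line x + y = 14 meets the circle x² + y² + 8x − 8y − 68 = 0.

Express y = −x + 14 and substitute into the circle:
2x² − 12x + 16 = 0  ⟹  x² − 6x + 8 = 0
x = 4 or x = 2, giving (4, 10) and (2, 12).

(2, 12) and (4, 10)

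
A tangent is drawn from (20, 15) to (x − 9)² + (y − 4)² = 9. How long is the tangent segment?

With centre O = (9, 4), |OP|² = 242 and r² = 9.
The tangent meets the radius at right angles, so tangent² = |PO|² − r² = 242 − 9 = 233.

√233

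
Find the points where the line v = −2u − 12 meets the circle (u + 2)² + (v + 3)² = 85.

Express v = −2u − 12 and substitute into the circle:
5u² + 40u = 0  ⟹  u² + 8u = 0
u = 0 or u = −8, giving (0, −12) and (−8, 4).

(−8, 4) and (0, −12)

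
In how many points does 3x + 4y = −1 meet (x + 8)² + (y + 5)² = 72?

Substituting the line into the circle gives 25x² + 142x + 233 = 0.
Δ = 20164 − 23300 = −3136.
No real roots: the line does not meet the circle.

0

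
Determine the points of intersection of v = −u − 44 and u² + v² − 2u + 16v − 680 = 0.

Express v = −u − 44 and substitute into the circle:
2u² + 70u + 552 = 0  ⟹  u² + 35u + 276 = 0
u = −12 or u = −23, giving (−12, −32) and (−23, −21).

(−23, −21) and (−12, −32)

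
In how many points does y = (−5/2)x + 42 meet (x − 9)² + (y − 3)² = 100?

2

Substituting the line into the circle gives 29x² − 852x + 6008 = 0.
Δ = 725904 − 696928 = 28976.
Two real roots: the line is a secant.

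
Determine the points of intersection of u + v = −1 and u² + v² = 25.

(−4, 3) and (3, −4)

Express v = −u − 1 and substitute into the circle:
2u² + 2u − 24 = 0  ⟹  u² + u − 12 = 0
u = 3 or u = −4, giving (3, −4) and (−4, 3).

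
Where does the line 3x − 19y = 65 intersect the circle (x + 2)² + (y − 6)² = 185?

(−10, −5) and (9, −2)

Express y = (−65 + 3x)/19 and substitute into the circle:
370x² + 370x − 33300 = 0  ⟹  x² + x − 90 = 0
x = 9 or x = −10, giving (9, −2) and (−10, −5).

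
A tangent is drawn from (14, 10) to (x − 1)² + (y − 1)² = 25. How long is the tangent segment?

Centre (1, 1), r² = 25. |PO|² = (13)² + (9)² = 250.
Power of the point: PT² = |PO|² − r² = 225, so PT = 15.

15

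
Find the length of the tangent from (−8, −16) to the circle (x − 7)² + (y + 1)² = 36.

3√46

Centre (7, −1), r² = 36. |PO|² = (−15)² + (−15)² = 450.
Power of the point: PT² = |PO|² − r² = 414, so PT = 3√46.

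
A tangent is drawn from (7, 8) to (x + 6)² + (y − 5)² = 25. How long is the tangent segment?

Centre (−6, 5), r² = 25. |PO|² = (13)² + (3)² = 178.
By the tangent–radius right angle, tangent length = √(|PO|² − r²) = √153 = 3√17.

3√17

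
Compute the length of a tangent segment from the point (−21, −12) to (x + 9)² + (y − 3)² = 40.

With centre O = (−9, 3), |OP|² = 369 and r² = 40.
Power of the point: PT² = |PO|² − r² = 329, so PT = √329.

√329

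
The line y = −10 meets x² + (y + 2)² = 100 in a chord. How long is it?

12

From the line, y = −10. Substituting:
x² − 36 = 0
x = 6 or x = −6, giving (6, −10) and (−6, −10).
Chord length = distance between (6, −10) and (−6, −10) = √144 = 12.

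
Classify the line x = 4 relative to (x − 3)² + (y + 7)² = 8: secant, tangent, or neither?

secant

Centre (3, −7), r² = 8. Distance² from centre to line = (−1)² = 1.
Since d² < r², the line cuts the circle twice.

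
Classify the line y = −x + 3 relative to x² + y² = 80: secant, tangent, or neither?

Substituting the line into the circle gives 2x² − 6x − 71 = 0.
Discriminant = (−6)² − 4·2·(−71) = 604 > 0.
Two real roots: the line is a secant.

secant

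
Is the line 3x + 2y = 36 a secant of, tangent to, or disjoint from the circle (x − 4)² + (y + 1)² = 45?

Substituting the line into the circle gives 13x² − 260x + 1328 = 0.
Discriminant = (−260)² − 4·13·(1328) = −1456 < 0.
No real roots: the line does not meet the circle.

disjoint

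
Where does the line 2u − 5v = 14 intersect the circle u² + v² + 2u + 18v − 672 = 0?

(−28, −14) and (22, 6)

Substitute v = (−14 + 2u)/5:
29u² + 174u − 17864 = 0  ⟹  u² + 6u − 616 = 0
u = 22 or u = −28, giving (22, 6) and (−28, −14).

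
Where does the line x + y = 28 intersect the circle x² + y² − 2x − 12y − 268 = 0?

(5, 23) and (18, 10)

From the line, y = −x + 28. Substituting:
2x² − 46x + 180 = 0  ⟹  x² − 23x + 90 = 0
x = 18 or x = 5, giving (18, 10) and (5, 23).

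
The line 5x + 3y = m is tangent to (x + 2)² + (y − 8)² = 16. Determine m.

Tangency holds when the distance from the centre (−2, 8) to the line equals the radius 4:
|5·(−2) + 3·8 − m| / √34 = 4
|m − (14)| = 4√34.

m = 14 ± 4√34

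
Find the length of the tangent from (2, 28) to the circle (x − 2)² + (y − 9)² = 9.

The centre is (2, 9) and r = 3. The square of the distance from P to the centre is 0 + 361 = 361.
By the tangent–radius right angle, tangent length = √(|PO|² − r²) = √352 = 4√22.

4√22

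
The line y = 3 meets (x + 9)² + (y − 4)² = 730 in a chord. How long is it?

54

Centre (−9, 4), r² = 730. Perpendicular distance d from centre to line = |1| / √1 = 1.
Half the chord is √(r² − d²) = √(729), so the full chord is 54.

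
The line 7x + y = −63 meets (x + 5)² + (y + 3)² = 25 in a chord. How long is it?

Centre (−5, −3), r² = 25. Perpendicular distance d from centre to line = |25| / √50 = 25/√50.
Chord = 2√(r² − d²) = 2·√(25/2) = 5√2.

5√2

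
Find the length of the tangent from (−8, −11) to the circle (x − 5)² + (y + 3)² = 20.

√213

The centre is (5, −3) and r = 2√5. The square of the distance from P to the centre is 169 + 64 = 233.
By the tangent–radius right angle, tangent length = √(|PO|² − r²) = √213.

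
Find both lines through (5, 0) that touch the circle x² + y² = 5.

Let a tangent through (5, 0) have slope m. Its distance from (0, 0) must equal √5:
[m·(−5) − (0)]² = 5(m² + 1)
4m² − 1 = 0, so m = 1/2 or m = −1/2.
Through (5, 0) these give x − 2y = 5 and x + 2y = 5.

x − 2y = 5 and x + 2y = 5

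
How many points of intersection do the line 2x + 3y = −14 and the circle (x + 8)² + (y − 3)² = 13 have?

Substituting the line into the circle gives 13x² + 236x + 988 = 0.
Δ = 55696 − 51376 = 4320.
Two real roots: the line is a secant.

2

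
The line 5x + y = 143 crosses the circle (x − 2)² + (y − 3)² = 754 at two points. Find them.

Express y = −5x + 143 and substitute into the circle:
26x² − 1404x + 18850 = 0  ⟹  x² − 54x + 725 = 0
x = 29 or x = 25, giving (29, −2) and (25, 18).

(25, 18) and (29, −2)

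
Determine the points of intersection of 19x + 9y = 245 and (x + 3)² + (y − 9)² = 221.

(2, 23) and (11, 4)

Substitute y = (245 − 19x)/9:
442x² − 5746x + 9724 = 0  ⟹  x² − 13x + 22 = 0
x = 11 or x = 2, giving (11, 4) and (2, 23).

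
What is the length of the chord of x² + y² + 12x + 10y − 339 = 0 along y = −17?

Substitute y = −17:
x² + 12x − 220 = 0
x = 10 or x = −22, giving (10, −17) and (−22, −17).
Chord length = distance between (10, −17) and (−22, −17) = √1024 = 32.

32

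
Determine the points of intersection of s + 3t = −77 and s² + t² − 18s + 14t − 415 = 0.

From the line, t = (−77 − s)/3. Substituting:
10s² − 50s − 1040 = 0  ⟹  s² − 5s − 104 = 0
s = 13 or s = −8, giving (13, −30) and (−8, −23).

(−8, −23) and (13, −30)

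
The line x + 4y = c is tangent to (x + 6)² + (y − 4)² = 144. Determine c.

c = 10 ± 12√17

For a tangent, require d(centre, line) = r = 12.
|1·(−6) + 4·4 − c| / √17 = 12
|c − (10)| = 12√17.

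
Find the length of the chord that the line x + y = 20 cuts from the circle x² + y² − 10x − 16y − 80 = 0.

From the line, y = −x + 20. Substituting:
2x² − 34x = 0  ⟹  x² − 17x = 0
x = 17 or x = 0, giving (17, 3) and (0, 20).
Chord length = distance between (17, 3) and (0, 20) = √578 = 17√2.

17√2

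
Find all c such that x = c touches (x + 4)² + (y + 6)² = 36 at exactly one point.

Tangency holds when the distance from the centre (−4, −6) to the line equals the radius 6:
|1·(−4) + 0·(−6) − c| / √1 = 6
|c − (−4)| = 6, so c = 2 or c = −10.

c = −10 or c = 2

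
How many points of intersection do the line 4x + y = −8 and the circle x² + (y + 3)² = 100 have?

Substituting the line into the circle gives 17x² + 40x − 75 = 0.
Discriminant = (40)² − 4·17·(−75) = 6700 > 0.
Two real roots: the line is a secant.

2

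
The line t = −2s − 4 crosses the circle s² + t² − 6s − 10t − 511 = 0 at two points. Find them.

Substitute t = −2s − 4:
5s² + 30s − 455 = 0  ⟹  s² + 6s − 91 = 0
s = 7 or s = −13, giving (7, −18) and (−13, 22).

(−13, 22) and (7, −18)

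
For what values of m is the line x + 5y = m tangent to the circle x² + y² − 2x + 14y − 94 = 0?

Tangency holds when the distance from the centre (1, −7) to the line equals the radius 12:
|1·1 + 5·(−7) − m| / √26 = 12
|m − (−34)| = 12√26.

m = −34 ± 12√26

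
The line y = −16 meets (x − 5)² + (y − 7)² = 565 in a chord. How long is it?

12

The distance from (5, 7) to the line is 23, and r² = 565.
Chord = 2√(r² − d²) = 2·√(36) = 12.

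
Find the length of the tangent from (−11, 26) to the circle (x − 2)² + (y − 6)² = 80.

√489

The centre is (2, 6) and r = 4√5. The square of the distance from P to the centre is 169 + 400 = 569.
Power of the point: PT² = |PO|² − r² = 489, so PT = √489.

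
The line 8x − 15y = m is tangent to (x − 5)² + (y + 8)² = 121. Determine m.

For a tangent, require d(centre, line) = r = 11.
|8·5 − 15·(−8) − m| / √289 = 11
|m − (160)| = 11·17, so m = 347 or m = −27.

m = −27 or m = 347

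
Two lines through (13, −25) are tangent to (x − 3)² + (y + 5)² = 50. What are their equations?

x + y = −12 and 7x + y = 66

Let a tangent through (13, −25) have slope m. Its distance from (3, −5) must equal 5√2:
[m·(−10) − (20)]² = 50(m² + 1)
m² + 8m + 7 = 0, so m = −1 or m = −7.
Through (13, −25) these give x + y = −12 and 7x + y = 66.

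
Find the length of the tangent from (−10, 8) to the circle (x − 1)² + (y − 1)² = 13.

The centre is (1, 1) and r = √13. The square of the distance from P to the centre is 121 + 49 = 170.
Power of the point: PT² = |PO|² − r² = 157, so PT = √157.

√157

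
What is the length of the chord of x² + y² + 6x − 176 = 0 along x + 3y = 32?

5√10

Substitute y = (32 − x)/3:
10x² − 10x − 560 = 0  ⟹  x² − x − 56 = 0
x = 8 or x = −7, giving (8, 8) and (−7, 13).
|(8, 8) − (−7, 13)| = √((15)² + (−5)²) = 5√10.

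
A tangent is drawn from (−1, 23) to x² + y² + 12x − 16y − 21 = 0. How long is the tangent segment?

√129

With centre O = (−6, 8), |OP|² = 250 and r² = 121.
The tangent meets the radius at right angles, so tangent² = |PO|² − r² = 250 − 121 = 129.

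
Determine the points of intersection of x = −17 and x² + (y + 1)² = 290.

The line gives x = −17. Substituting into the circle:
y² + 2y = 0
y = 0 or y = −2, giving (−17, 0) and (−17, −2).

(−17, −2) and (−17, 0)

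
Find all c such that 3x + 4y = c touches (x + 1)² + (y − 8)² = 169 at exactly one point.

c = −36 or c = 94

The line touches the circle iff its distance from (−1, 8) is 13:
|3·(−1) + 4·8 − c| / √25 = 13
|c − (29)| = 13·5, so c = 94 or c = −36.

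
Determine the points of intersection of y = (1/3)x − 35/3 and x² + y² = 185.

(−4, −13) and (11, −8)

From the line, y = (−35 + x)/3. Substituting:
10x² − 70x − 440 = 0  ⟹  x² − 7x − 44 = 0
x = 11 or x = −4, giving (11, −8) and (−4, −13).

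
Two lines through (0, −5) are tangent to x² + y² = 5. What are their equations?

A line y − (−5) = m(x − (0)) is tangent when its distance from (0, 0) is √5:
[m·(0) − (5)]² = 5(m² + 1)
m² − 4 = 0, so m = 2 or m = −2.
With m = 2: 2x − y = 5. With m = −2: 2x + y = −5.

2x − y = 5 and 2x + y = −5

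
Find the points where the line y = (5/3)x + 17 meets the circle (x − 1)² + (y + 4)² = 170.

Express y = (51 + 5x)/3 and substitute into the circle:
34x² + 612x + 2448 = 0  ⟹  x² + 18x + 72 = 0
x = −6 or x = −12, giving (−6, 7) and (−12, −3).

(−12, −3) and (−6, 7)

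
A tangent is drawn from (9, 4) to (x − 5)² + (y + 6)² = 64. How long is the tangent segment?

2√13

With centre O = (5, −6), |OP|² = 116 and r² = 64.
The tangent meets the radius at right angles, so tangent² = |PO|² − r² = 116 − 64 = 52.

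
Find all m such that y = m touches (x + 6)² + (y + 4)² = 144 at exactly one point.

For a tangent, require d(centre, line) = r = 12.
|0·(−6) + 1·(−4) − m| / √1 = 12
|m − (−4)| = 12, so m = 8 or m = −16.

m = −16 or m = 8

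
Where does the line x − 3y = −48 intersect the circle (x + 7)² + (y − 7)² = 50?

(−12, 12) and (−6, 14)

Substitute y = (48 + x)/3:
10x² + 180x + 720 = 0  ⟹  x² + 18x + 72 = 0
x = −6 or x = −12, giving (−6, 14) and (−12, 12).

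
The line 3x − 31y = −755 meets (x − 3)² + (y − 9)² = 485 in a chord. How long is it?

Centre (3, 9), r² = 485. Perpendicular distance d from centre to line = |485| / √970 = 485/√970.
Half the chord is √(r² − d²) = √(485/2), so the full chord is √970.

√970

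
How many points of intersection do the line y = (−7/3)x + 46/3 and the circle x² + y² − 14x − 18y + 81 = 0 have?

Substituting the line into the circle gives 58x² − 392x + 361 = 0.
Discriminant = (−392)² − 4·58·(361) = 69912 > 0.
Two real roots: the line is a secant.

2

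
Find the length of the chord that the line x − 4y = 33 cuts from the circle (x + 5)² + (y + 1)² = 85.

Centre (−5, −1), r² = 85. Perpendicular distance d from centre to line = |−34| / √17 = 34/√17.
Chord = 2√(r² − d²) = 2·√(17) = 2√17.

2√17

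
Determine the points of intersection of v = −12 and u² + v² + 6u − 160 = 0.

(−8, −12) and (2, −12)

Substitute v = −12:
u² + 6u − 16 = 0
u = 2 or u = −8, giving (2, −12) and (−8, −12).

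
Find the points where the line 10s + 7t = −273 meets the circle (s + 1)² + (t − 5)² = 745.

Express t = (−273 − 10s)/7 and substitute into the circle:
149s² + 6258s + 58408 = 0  ⟹  s² + 42s + 392 = 0
s = −14 or s = −28, giving (−14, −19) and (−28, 1).

(−28, 1) and (−14, −19)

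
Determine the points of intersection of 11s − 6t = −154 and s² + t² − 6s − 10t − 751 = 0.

From the line, t = (154 + 11s)/6. Substituting:
157s² + 2512s − 12560 = 0  ⟹  s² + 16s − 80 = 0
s = 4 or s = −20, giving (4, 33) and (−20, −11).

(−20, −11) and (4, 33)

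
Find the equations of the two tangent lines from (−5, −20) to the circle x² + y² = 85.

7x − 6y = 85 and 9x + 2y = −85

A line y − (−20) = m(x − (−5)) is tangent when its distance from (0, 0) is √85:
[m·(5) − (20)]² = 85(m² + 1)
12m² + 40m − 63 = 0, so m = 7/6 or m = −9/2.
Through (−5, −20) these give 7x − 6y = 85 and 9x + 2y = −85.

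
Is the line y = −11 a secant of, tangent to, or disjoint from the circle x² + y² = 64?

Substituting the line into the circle gives x² + 57 = 0.
Discriminant = (0)² − 4·1·(57) = −228 < 0.
No real roots: the line does not meet the circle.

disjoint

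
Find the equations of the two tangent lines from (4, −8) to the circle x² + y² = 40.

A line y − (−8) = m(x − (4)) is tangent when its distance from (0, 0) is 2√10:
[m·(−4) − (8)]² = 40(m² + 1)
3m² − 8m − 3 = 0, so m = 3 or m = −1/3.
Through (4, −8) these give 3x − y = 20 and x + 3y = −20.

3x − y = 20 and x + 3y = −20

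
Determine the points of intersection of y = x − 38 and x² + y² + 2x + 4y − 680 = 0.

(17, −21) and (18, −20)

From the line, y = x − 38. Substituting:
2x² − 70x + 612 = 0  ⟹  x² − 35x + 306 = 0
x = 18 or x = 17, giving (18, −20) and (17, −21).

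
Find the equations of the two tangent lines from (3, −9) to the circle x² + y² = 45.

Let a tangent through (3, −9) have slope m. Its distance from (0, 0) must equal 3√5:
(−3m − (9))² = 45(m² + 1)
2m² − 3m − 2 = 0, so m = −1/2 or m = 2.
With m = −1/2: x + 2y = −15. With m = 2: 2x − y = 15.

x + 2y = −15 and 2x − y = 15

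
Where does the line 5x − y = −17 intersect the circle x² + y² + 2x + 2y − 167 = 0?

Express y = 5x + 17 and substitute into the circle:
26x² + 182x + 156 = 0  ⟹  x² + 7x + 6 = 0
x = −1 or x = −6, giving (−1, 12) and (−6, −13).

(−6, −13) and (−1, 12)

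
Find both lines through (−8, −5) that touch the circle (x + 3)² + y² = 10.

A line y − (−5) = m(x − (−8)) is tangent when its distance from (−3, 0) is √10:
[m·(5) − (5)]² = 10(m² + 1)
3m² − 10m + 3 = 0, so m = 1/3 or m = 3.
Through (−8, −5) these give x − 3y = 7 and 3x − y = −19.

x − 3y = 7 and 3x − y = −19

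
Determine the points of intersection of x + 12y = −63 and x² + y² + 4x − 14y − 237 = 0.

Substitute y = (−63 − x)/12:
145x² + 870x − 19575 = 0  ⟹  x² + 6x − 135 = 0
x = 9 or x = −15, giving (9, −6) and (−15, −4).

(−15, −4) and (9, −6)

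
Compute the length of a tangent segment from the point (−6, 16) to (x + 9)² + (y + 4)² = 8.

With centre O = (−9, −4), |OP|² = 409 and r² = 8.
By the tangent–radius right angle, tangent length = √(|PO|² − r²) = √401.

√401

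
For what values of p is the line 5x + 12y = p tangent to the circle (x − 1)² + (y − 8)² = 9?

Tangency holds when the distance from the centre (1, 8) to the line equals the radius 3:
|5·1 + 12·8 − p| / √169 = 3
|p − (101)| = 3·13, so p = 140 or p = 62.

p = 62 or p = 140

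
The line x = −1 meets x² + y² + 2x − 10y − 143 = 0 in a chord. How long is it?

Centre (−1, 5), r² = 169. Perpendicular distance d from centre to line = |0| / √1 = 0.
Half the chord is √(r² − d²) = √(169), so the full chord is 26.

26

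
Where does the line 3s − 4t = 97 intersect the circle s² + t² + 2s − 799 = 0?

From the line, t = (−97 + 3s)/4. Substituting:
25s² − 550s − 3375 = 0  ⟹  s² − 22s − 135 = 0
s = 27 or s = −5, giving (27, −4) and (−5, −28).

(−5, −28) and (27, −4)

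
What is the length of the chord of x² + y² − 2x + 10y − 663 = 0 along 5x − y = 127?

The distance from (1, −5) to the line is 117/√26, and r² = 689.
Chord = 2√(r² − d²) = 2·√(325/2) = 5√26.

5√26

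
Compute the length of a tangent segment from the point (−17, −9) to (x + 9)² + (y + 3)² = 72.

2√7

With centre O = (−9, −3), |OP|² = 100 and r² = 72.
The tangent meets the radius at right angles, so tangent² = |PO|² − r² = 100 − 72 = 28.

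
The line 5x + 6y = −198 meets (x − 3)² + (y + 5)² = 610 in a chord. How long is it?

Substitute y = (−198 − 5x)/6:
61x² + 1464x + 6588 = 0  ⟹  x² + 24x + 108 = 0
x = −6 or x = −18, giving (−6, −28) and (−18, −18).
Chord length = distance between (−6, −28) and (−18, −18) = √244 = 2√61.

2√61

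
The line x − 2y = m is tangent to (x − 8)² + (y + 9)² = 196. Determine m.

The line touches the circle iff its distance from (8, −9) is 14:
|1·8 − 2·(−9) − m| / √5 = 14
|m − (26)| = 14√5.

m = 26 ± 14√5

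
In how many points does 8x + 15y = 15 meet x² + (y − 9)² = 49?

0

d² = (8·0 + 15·9 − (15))²/289 = 14400/289; r² = 49.
Since d² > r², the line lies outside the circle.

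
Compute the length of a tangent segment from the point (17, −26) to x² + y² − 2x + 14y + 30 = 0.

√597

The centre is (1, −7) and r = 2√5. The square of the distance from P to the centre is 256 + 361 = 617.
Power of the point: PT² = |PO|² − r² = 597, so PT = √597.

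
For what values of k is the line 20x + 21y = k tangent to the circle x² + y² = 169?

Tangency holds when the distance from the centre (0, 0) to the line equals the radius 13:
|20·0 + 21·0 − k| / √841 = 13
|k| = 13·29, so k = 377 or k = −377.

k = −377 or k = 377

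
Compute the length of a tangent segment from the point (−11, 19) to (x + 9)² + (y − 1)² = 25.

The centre is (−9, 1) and r = 5. The square of the distance from P to the centre is 4 + 324 = 328.
Power of the point: PT² = |PO|² − r² = 303, so PT = √303.

√303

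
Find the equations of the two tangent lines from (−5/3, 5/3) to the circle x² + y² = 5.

Write the tangent as mx − y + (5/3 − m·(−5/3)) = 0 and set its distance from the centre to √5:
(5/3m − (−5/3))² = 5(m² + 1)
2m² − 5m + 2 = 0, so m = 1/2 or m = 2.
With m = 1/2: x − 2y = −5. With m = 2: 2x − y = −5.

x − 2y = −5 and 2x − y = −5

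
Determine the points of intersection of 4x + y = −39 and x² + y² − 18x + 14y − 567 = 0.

(−12, 9) and (−2, −31)

From the line, y = −4x − 39. Substituting:
17x² + 238x + 408 = 0  ⟹  x² + 14x + 24 = 0
x = −2 or x = −12, giving (−2, −31) and (−12, 9).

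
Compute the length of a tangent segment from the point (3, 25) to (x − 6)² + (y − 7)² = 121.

Centre (6, 7), r² = 121. |PO|² = (−3)² + (18)² = 333.
By the tangent–radius right angle, tangent length = √(|PO|² − r²) = √212 = 2√53.

2√53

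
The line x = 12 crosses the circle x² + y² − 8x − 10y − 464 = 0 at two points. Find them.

The line gives x = 12. Substituting into the circle:
y² − 10y − 416 = 0
y = 26 or y = −16, giving (12, 26) and (12, −16).

(12, −16) and (12, 26)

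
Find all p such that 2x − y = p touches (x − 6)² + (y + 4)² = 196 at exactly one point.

p = 16 ± 14√5

The line touches the circle iff its distance from (6, −4) is 14:
|2·6 − 1·(−4) − p| / √5 = 14
|p − (16)| = 14√5.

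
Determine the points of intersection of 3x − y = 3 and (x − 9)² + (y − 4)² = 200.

(−1, −6) and (7, 18)

Express y = 3x − 3 and substitute into the circle:
10x² − 60x − 70 = 0  ⟹  x² − 6x − 7 = 0
x = 7 or x = −1, giving (7, 18) and (−1, −6).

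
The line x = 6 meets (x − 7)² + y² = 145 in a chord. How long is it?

24

The line gives x = 6. Substituting into the circle:
y² − 144 = 0
y = 12 or y = −12, giving (6, 12) and (6, −12).
Chord length = distance between (6, 12) and (6, −12) = √576 = 24.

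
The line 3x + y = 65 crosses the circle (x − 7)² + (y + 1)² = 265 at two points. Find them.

Express y = −3x + 65 and substitute into the circle:
10x² − 410x + 4140 = 0  ⟹  x² − 41x + 414 = 0
x = 23 or x = 18, giving (23, −4) and (18, 11).

(18, 11) and (23, −4)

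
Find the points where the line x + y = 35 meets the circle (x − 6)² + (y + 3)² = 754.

From the line, y = −x + 35. Substituting:
2x² − 88x + 726 = 0  ⟹  x² − 44x + 363 = 0
x = 33 or x = 11, giving (33, 2) and (11, 24).

(11, 24) and (33, 2)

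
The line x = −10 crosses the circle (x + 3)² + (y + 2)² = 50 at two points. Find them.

The line gives x = −10. Substituting into the circle:
y² + 4y + 3 = 0
y = −1 or y = −3, giving (−10, −1) and (−10, −3).

(−10, −3) and (−10, −1)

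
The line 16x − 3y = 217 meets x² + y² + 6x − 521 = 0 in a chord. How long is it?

2√265

The distance from (−3, 0) to the line is 265/√265, and r² = 530.
Chord = 2√(r² − d²) = 2·√(265) = 2√265.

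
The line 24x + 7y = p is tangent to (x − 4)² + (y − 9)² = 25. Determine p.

p = 34 or p = 284

For a tangent, require d(centre, line) = r = 5.
|24·4 + 7·9 − p| / √625 = 5
|p − (159)| = 5·25, so p = 284 or p = 34.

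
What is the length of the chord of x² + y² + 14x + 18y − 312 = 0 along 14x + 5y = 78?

2√221

The distance from (−7, −9) to the line is 221/√221, and r² = 442.
Chord = 2√(r² − d²) = 2·√(221) = 2√221.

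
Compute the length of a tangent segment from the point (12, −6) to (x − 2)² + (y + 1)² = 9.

The centre is (2, −1) and r = 3. The square of the distance from P to the centre is 100 + 25 = 125.
The tangent meets the radius at right angles, so tangent² = |PO|² − r² = 125 − 9 = 116.

2√29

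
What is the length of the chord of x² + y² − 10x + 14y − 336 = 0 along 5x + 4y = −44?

6√41

Centre (5, −7), r² = 410. Perpendicular distance d from centre to line = |41| / √41 = 41/√41.
Chord = 2√(r² − d²) = 2·√(369) = 6√41.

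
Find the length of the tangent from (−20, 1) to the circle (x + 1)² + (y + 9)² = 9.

2√113

With centre O = (−1, −9), |OP|² = 461 and r² = 9.
The tangent meets the radius at right angles, so tangent² = |PO|² − r² = 461 − 9 = 452.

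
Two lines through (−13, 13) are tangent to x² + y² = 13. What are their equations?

3x + 2y = −13 and 2x + 3y = 13

Let a tangent through (−13, 13) have slope m. Its distance from (0, 0) must equal √13:
[m·(13) − (−13)]² = 13(m² + 1)
6m² + 13m + 6 = 0, so m = −3/2 or m = −2/3.
Through (−13, 13) these give 3x + 2y = −13 and 2x + 3y = 13.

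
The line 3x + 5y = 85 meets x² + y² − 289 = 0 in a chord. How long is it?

Centre (0, 0), r² = 289. Perpendicular distance d from centre to line = |−85| / √34 = 85/√34.
Half the chord is √(r² − d²) = √(153/2), so the full chord is 3√34.

3√34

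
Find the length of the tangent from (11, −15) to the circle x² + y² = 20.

Centre (0, 0), r² = 20. |PO|² = (11)² + (−15)² = 346.
The tangent meets the radius at right angles, so tangent² = |PO|² − r² = 346 − 20 = 326.

√326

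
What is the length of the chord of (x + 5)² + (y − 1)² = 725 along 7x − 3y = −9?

7√58

The distance from (−5, 1) to the line is 29/√58, and r² = 725.
Chord = 2√(r² − d²) = 2·√(1421/2) = 7√58.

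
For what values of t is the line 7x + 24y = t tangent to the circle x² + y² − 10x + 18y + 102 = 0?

Tangency holds when the distance from the centre (5, −9) to the line equals the radius 2:
|7·5 + 24·(−9) − t| / √625 = 2
|t − (−181)| = 2·25, so t = −131 or t = −231.

t = −231 or t = −131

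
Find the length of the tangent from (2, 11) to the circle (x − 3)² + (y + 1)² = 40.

√105

Centre (3, −1), r² = 40. |PO|² = (−1)² + (12)² = 145.
By the tangent–radius right angle, tangent length = √(|PO|² − r²) = √105.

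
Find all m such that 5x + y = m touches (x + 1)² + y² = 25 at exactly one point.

Tangency holds when the distance from the centre (−1, 0) to the line equals the radius 5:
|5·(−1) + 1·0 − m| / √26 = 5
|m − (−5)| = 5√26.

m = −5 ± 5√26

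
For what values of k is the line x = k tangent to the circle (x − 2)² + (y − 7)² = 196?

The line touches the circle iff its distance from (2, 7) is 14:
|1·2 + 0·7 − k| / √1 = 14
|k − (2)| = 14, so k = 16 or k = −12.

k = −12 or k = 16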